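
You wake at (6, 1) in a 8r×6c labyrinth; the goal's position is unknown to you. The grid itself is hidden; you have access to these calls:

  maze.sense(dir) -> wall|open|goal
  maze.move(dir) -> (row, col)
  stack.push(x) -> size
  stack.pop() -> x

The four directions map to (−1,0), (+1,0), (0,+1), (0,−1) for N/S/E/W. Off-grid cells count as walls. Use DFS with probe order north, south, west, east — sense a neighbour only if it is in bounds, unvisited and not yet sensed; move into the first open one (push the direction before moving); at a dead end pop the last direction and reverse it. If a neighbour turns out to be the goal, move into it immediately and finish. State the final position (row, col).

% maze.sense dir: north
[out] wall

% maze.sense dir: south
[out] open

% stack.push x: south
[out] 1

% maze.move dir: south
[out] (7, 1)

% maze.sense dir: west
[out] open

% stack.push x: west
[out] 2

% maze.move dir: west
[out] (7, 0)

% maze.sense dir: north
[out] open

% stack.push x: north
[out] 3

% maze.move dir: north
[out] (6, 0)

% maze.sense dir: north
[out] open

% stack.push x: north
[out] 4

% maze.move dir: north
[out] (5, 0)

% maze.sense dir: north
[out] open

% stack.push x: north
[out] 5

% maze.move dir: north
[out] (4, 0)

% maze.sense dir: north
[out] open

% stack.push x: north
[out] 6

% maze.move dir: north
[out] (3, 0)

% maze.sense dir: north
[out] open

% stack.push x: north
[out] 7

% maze.move dir: north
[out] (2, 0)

% maze.sense dir: north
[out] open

% stack.push x: north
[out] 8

% maze.move dir: north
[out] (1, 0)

% maze.sense dir: north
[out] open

% stack.push x: north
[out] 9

% maze.move dir: north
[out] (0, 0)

% maze.sense dir: east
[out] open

% stack.push x: east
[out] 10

% maze.move dir: east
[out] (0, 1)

% maze.sense dir: south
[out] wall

% maze.sense dir: east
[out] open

% stack.push x: east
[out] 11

% maze.move dir: east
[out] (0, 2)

% maze.sense dir: south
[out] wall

% maze.sense dir: east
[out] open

% stack.push x: east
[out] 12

% maze.move dir: east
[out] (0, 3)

% maze.sense dir: south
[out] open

% stack.push x: south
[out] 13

% maze.move dir: south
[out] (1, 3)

% maze.sense dir: south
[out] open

% stack.push x: south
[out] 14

% maze.move dir: south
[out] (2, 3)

% maze.sense dir: south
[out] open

% stack.push x: south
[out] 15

% maze.move dir: south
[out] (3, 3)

% maze.sense dir: south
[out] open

% stack.push x: south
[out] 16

% maze.move dir: south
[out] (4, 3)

% maze.sense dir: south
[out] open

% stack.push x: south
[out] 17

% maze.move dir: south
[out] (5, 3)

% maze.sense dir: south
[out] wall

% maze.sense dir: west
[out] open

% stack.push x: west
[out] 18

% maze.move dir: west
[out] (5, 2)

% maze.sense dir: north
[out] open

% stack.push x: north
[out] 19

% maze.move dir: north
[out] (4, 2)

% maze.sense dir: north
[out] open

% stack.push x: north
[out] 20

% maze.move dir: north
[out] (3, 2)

% maze.sense dir: north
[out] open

% stack.push x: north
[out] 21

% maze.move dir: north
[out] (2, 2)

% maze.sense dir: west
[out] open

% stack.push x: west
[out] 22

% maze.move dir: west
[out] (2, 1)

% maze.sense dir: south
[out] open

% stack.push x: south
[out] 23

% maze.move dir: south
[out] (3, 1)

% maze.sense dir: south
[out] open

% stack.push x: south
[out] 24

% maze.move dir: south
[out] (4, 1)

% stack.pop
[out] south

% maze.move dir: north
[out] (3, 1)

% stack.pop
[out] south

% maze.move dir: north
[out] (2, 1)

% stack.pop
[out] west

% maze.move dir: east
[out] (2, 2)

% stack.pop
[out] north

% maze.move dir: south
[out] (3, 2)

% stack.pop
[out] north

% maze.move dir: south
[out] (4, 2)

% stack.pop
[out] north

% maze.move dir: south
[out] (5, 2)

% maze.sense dir: south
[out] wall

% stack.pop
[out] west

% maze.move dir: east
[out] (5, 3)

% maze.sense dir: east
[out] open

% stack.push x: east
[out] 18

% maze.move dir: east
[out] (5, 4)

% maze.sense dir: north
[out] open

% stack.push x: north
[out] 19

% maze.move dir: north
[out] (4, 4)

% maze.sense dir: north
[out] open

% stack.push x: north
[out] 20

% maze.move dir: north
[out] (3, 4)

% maze.sense dir: north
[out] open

% stack.push x: north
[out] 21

% maze.move dir: north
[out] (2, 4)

% maze.sense dir: north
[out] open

% stack.push x: north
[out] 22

% maze.move dir: north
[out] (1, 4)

% maze.sense dir: north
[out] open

% stack.push x: north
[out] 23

% maze.move dir: north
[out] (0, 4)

% maze.sense dir: east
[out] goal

% maze.move dir: east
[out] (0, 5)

Answer: (0, 5)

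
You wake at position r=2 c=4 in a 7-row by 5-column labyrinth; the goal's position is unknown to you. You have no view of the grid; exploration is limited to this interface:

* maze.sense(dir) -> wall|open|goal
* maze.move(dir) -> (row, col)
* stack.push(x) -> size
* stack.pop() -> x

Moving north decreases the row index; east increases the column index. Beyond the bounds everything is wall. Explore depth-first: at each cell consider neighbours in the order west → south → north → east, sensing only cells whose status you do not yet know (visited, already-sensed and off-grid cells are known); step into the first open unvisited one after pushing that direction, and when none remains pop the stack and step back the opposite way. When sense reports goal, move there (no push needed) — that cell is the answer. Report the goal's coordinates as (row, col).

~$ maze.sense dir=west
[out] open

~$ stack.push x=west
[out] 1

~$ maze.move dir=west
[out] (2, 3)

~$ maze.sense dir=west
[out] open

~$ stack.push x=west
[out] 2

~$ maze.move dir=west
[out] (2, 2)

~$ maze.sense dir=west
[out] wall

~$ maze.sense dir=south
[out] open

~$ stack.push x=south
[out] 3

~$ maze.move dir=south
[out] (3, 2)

~$ maze.sense dir=west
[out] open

~$ stack.push x=west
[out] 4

~$ maze.move dir=west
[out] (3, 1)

~$ maze.sense dir=west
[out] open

~$ stack.push x=west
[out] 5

~$ maze.move dir=west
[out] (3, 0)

~$ maze.sense dir=south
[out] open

~$ stack.push x=south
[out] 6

~$ maze.move dir=south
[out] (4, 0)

~$ maze.sense dir=south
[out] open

~$ stack.push x=south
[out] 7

~$ maze.move dir=south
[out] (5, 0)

~$ maze.sense dir=south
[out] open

~$ stack.push x=south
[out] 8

~$ maze.move dir=south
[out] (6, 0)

~$ maze.sense dir=east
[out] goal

~$ maze.move dir=east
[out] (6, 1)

Answer: (6, 1)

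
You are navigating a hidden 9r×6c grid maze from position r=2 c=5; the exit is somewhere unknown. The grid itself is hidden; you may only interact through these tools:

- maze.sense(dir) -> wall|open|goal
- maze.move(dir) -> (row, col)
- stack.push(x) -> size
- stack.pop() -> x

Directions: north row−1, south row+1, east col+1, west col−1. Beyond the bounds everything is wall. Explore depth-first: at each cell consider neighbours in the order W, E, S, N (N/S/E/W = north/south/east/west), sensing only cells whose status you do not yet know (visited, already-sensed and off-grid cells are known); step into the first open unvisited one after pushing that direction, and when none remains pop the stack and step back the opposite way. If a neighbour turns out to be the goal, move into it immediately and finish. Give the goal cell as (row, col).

% sense(dir: west) == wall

% sense(dir: south) == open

% push(x: south) == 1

% move(dir: south) == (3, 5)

% sense(dir: west) == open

% push(x: west) == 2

% move(dir: west) == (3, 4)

% sense(dir: west) == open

% push(x: west) == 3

% move(dir: west) == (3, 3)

% sense(dir: west) == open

% push(x: west) == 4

% move(dir: west) == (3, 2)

% sense(dir: west) == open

% push(x: west) == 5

% move(dir: west) == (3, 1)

% sense(dir: west) == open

% push(x: west) == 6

% move(dir: west) == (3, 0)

% sense(dir: south) == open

% push(x: south) == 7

% move(dir: south) == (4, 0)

% sense(dir: east) == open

% push(x: east) == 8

% move(dir: east) == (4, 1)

% sense(dir: east) == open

% push(x: east) == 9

% move(dir: east) == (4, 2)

% sense(dir: east) == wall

% sense(dir: south) == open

% push(x: south) == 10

% move(dir: south) == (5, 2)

% sense(dir: west) == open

% push(x: west) == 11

% move(dir: west) == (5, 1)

% sense(dir: west) == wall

% sense(dir: south) == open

% push(x: south) == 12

% move(dir: south) == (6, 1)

% sense(dir: west) == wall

% sense(dir: east) == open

% push(x: east) == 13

% move(dir: east) == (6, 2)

% sense(dir: east) == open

% push(x: east) == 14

% move(dir: east) == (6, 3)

% sense(dir: east) == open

% push(x: east) == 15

% move(dir: east) == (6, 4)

% sense(dir: east) == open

% push(x: east) == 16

% move(dir: east) == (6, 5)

% sense(dir: south) == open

% push(x: south) == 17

% move(dir: south) == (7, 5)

% sense(dir: west) == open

% push(x: west) == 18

% move(dir: west) == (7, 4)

% sense(dir: west) == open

% push(x: west) == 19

% move(dir: west) == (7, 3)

% sense(dir: west) == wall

% sense(dir: south) == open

% push(x: south) == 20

% move(dir: south) == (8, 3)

% sense(dir: west) == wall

% sense(dir: east) == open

% push(x: east) == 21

% move(dir: east) == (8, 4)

% sense(dir: east) == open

% push(x: east) == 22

% move(dir: east) == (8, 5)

% pop() == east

% move(dir: west) == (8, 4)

% pop() == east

% move(dir: west) == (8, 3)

% pop() == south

% move(dir: north) == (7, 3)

% pop() == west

% move(dir: east) == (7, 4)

% pop() == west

% move(dir: east) == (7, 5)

% pop() == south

% move(dir: north) == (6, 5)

% sense(dir: north) == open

% push(x: north) == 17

% move(dir: north) == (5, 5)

% sense(dir: west) == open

% push(x: west) == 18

% move(dir: west) == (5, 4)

% sense(dir: west) == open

% push(x: west) == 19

% move(dir: west) == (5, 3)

% pop() == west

% move(dir: east) == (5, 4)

% sense(dir: north) == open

% push(x: north) == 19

% move(dir: north) == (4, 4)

% sense(dir: east) == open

% push(x: east) == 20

% move(dir: east) == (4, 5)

% pop() == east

% move(dir: west) == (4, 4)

% pop() == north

% move(dir: south) == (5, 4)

% pop() == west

% move(dir: east) == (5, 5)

% pop() == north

% move(dir: south) == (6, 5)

% pop() == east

% move(dir: west) == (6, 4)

% pop() == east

% move(dir: west) == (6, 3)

% pop() == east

% move(dir: west) == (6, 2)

% pop() == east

% move(dir: west) == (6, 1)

% sense(dir: south) == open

% push(x: south) == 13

% move(dir: south) == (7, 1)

% sense(dir: west) == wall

% sense(dir: south) == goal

% move(dir: south) == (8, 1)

Answer: (8, 1)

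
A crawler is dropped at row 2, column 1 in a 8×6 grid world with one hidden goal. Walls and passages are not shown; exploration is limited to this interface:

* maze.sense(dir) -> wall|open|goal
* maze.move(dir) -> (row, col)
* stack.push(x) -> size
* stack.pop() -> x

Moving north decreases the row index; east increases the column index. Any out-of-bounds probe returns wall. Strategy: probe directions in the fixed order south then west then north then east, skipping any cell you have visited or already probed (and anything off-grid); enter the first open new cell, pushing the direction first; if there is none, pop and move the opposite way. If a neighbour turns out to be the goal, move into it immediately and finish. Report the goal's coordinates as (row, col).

·→ maze.sense(south)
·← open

·→ stack.push(south)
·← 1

·→ maze.move(south)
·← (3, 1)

·→ maze.sense(south)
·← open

·→ stack.push(south)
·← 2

·→ maze.move(south)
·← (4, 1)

·→ maze.sense(south)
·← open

·→ stack.push(south)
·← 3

·→ maze.move(south)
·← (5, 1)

·→ maze.sense(south)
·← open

·→ stack.push(south)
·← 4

·→ maze.move(south)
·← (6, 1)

·→ maze.sense(south)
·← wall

·→ maze.sense(west)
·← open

·→ stack.push(west)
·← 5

·→ maze.move(west)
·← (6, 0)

·→ maze.sense(south)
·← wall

·→ maze.sense(north)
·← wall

·→ stack.pop()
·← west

·→ maze.move(east)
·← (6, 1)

·→ maze.sense(east)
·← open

·→ stack.push(east)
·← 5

·→ maze.move(east)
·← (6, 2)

·→ maze.sense(south)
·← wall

·→ maze.sense(north)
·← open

·→ stack.push(north)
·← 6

·→ maze.move(north)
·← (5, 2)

·→ maze.sense(north)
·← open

·→ stack.push(north)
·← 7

·→ maze.move(north)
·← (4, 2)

·→ maze.sense(north)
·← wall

·→ maze.sense(east)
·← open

·→ stack.push(east)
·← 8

·→ maze.move(east)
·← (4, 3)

·→ maze.sense(south)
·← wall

·→ maze.sense(north)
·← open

·→ stack.push(north)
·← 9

·→ maze.move(north)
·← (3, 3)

·→ maze.sense(north)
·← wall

·→ maze.sense(east)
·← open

·→ stack.push(east)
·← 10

·→ maze.move(east)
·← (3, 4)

·→ maze.sense(south)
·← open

·→ stack.push(south)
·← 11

·→ maze.move(south)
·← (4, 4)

·→ maze.sense(south)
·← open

·→ stack.push(south)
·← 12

·→ maze.move(south)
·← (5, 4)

·→ maze.sense(south)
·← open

·→ stack.push(south)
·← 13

·→ maze.move(south)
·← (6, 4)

·→ maze.sense(south)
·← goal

·→ maze.move(south)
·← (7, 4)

Answer: (7, 4)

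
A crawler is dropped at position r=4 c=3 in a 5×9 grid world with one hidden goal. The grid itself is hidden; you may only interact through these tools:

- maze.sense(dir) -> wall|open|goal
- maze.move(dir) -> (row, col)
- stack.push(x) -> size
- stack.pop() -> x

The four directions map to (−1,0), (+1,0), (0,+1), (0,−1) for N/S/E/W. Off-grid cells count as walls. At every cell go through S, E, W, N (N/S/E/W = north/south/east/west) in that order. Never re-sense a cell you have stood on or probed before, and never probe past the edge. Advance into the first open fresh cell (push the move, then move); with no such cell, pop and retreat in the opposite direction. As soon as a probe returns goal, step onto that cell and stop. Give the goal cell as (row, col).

Now I run maze.sense on dir=east, : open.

I run stack.push on x=east, which returns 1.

I call maze.move on dir=east, : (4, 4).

Then maze.sense on dir=east, and see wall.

Calling maze.sense on dir=north, yielding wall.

Now I run stack.pop(), : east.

Now I run maze.move on dir=west, yielding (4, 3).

Calling maze.sense on dir=west, and get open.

Calling stack.push on x=west, and see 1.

I invoke maze.move on dir=west, → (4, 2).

I use maze.sense on dir=west, giving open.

I try stack.push on x=west, yielding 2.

I invoke maze.move on dir=west, → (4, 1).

I run maze.sense on dir=west, yielding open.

I invoke stack.push on x=west, → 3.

Next I call maze.move on dir=west, : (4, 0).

I use maze.sense on dir=north, yielding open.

Next I call stack.push on x=north, : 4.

I use maze.move on dir=north, → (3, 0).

Next I call maze.sense on dir=east, → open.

I try stack.push on x=east, giving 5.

Using maze.move on dir=east, giving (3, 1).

Calling maze.sense on dir=east, giving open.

I try stack.push on x=east, giving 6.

Now I run maze.move on dir=east, — result: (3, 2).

I invoke maze.sense on dir=east, yielding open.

Invoking stack.push on x=east, → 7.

Next I call maze.move on dir=east, and observe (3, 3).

Now I run maze.sense on dir=north, which returns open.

I run stack.push on x=north, and see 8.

I use maze.move on dir=north, — result: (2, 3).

Calling maze.sense on dir=east, yielding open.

I call stack.push on x=east, and observe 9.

Now I run maze.move on dir=east, and get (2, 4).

I invoke maze.sense on dir=east, which returns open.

I call stack.push on x=east, and get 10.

Using maze.move on dir=east, — result: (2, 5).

I use maze.sense on dir=south, and observe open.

I run stack.push on x=south, giving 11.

I invoke maze.move on dir=south, and observe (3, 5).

Using maze.sense on dir=east, and get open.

I try stack.push on x=east, — result: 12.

I invoke maze.move on dir=east, — result: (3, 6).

I run maze.sense on dir=south, : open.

I call stack.push on x=south, → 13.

Then maze.move on dir=south, giving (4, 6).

I try maze.sense on dir=east, yielding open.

Calling stack.push on x=east, : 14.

I run maze.move on dir=east, and get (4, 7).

I use maze.sense on dir=east, and get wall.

I call maze.sense on dir=north, yielding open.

I invoke stack.push on x=north, — result: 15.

I call maze.move on dir=north, yielding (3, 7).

I try maze.sense on dir=east, and observe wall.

Next I call maze.sense on dir=north, and see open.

I invoke stack.push on x=north, giving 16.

I call maze.move on dir=north, → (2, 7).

I call maze.sense on dir=east, → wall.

I use maze.sense on dir=west, which returns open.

I invoke stack.push on x=west, which returns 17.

I use maze.move on dir=west, and observe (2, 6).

Then maze.sense on dir=north, and see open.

Then stack.push on x=north, — result: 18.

I use maze.move on dir=north, : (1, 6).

Using maze.sense on dir=east, and see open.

I try stack.push on x=east, : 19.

Next I call maze.move on dir=east, and get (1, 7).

Now I run maze.sense on dir=east, : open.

Invoking stack.push on x=east, and get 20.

Using maze.move on dir=east, and see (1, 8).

I invoke maze.sense on dir=north, yielding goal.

I use maze.move on dir=north, and see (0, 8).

Answer: (0, 8)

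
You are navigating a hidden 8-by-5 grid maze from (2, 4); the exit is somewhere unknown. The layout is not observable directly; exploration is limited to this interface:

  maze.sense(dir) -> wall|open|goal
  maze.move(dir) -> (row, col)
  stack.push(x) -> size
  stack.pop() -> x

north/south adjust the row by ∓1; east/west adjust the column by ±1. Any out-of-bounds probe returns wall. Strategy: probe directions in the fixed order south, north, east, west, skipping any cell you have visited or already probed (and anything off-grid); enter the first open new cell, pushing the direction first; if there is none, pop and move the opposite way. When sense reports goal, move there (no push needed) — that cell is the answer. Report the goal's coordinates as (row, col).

Action: sense[south]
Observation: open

Action: push[south]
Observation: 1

Action: move[south]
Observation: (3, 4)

Action: sense[south]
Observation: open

Action: push[south]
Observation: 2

Action: move[south]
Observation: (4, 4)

Action: sense[south]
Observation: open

Action: push[south]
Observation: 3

Action: move[south]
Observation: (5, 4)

Action: sense[south]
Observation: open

Action: push[south]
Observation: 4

Action: move[south]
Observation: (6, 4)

Action: sense[south]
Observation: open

Action: push[south]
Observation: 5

Action: move[south]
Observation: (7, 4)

Action: sense[west]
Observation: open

Action: push[west]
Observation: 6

Action: move[west]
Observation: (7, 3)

Action: sense[north]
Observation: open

Action: push[north]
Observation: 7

Action: move[north]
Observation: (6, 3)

Action: sense[north]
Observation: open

Action: push[north]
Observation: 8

Action: move[north]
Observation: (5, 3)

Action: sense[north]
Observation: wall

Action: sense[west]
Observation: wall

Action: pop[]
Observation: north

Action: move[south]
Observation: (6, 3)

Action: sense[west]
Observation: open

Action: push[west]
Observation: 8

Action: move[west]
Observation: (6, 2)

Action: sense[south]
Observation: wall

Action: sense[west]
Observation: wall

Action: pop[]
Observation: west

Action: move[east]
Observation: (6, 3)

Action: pop[]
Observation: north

Action: move[south]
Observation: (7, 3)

Action: pop[]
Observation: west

Action: move[east]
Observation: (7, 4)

Action: pop[]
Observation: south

Action: move[north]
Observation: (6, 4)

Action: pop[]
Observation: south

Action: move[north]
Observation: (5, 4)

Action: pop[]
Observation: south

Action: move[north]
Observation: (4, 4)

Action: pop[]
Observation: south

Action: move[north]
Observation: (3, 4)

Action: sense[west]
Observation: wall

Action: pop[]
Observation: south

Action: move[north]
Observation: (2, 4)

Action: sense[north]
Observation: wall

Action: sense[west]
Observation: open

Action: push[west]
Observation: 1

Action: move[west]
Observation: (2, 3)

Action: sense[north]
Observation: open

Action: push[north]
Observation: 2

Action: move[north]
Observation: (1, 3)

Action: sense[north]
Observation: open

Action: push[north]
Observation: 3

Action: move[north]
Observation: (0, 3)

Action: sense[east]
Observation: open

Action: push[east]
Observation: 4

Action: move[east]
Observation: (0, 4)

Action: pop[]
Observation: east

Action: move[west]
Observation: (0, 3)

Action: sense[west]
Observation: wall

Action: pop[]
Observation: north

Action: move[south]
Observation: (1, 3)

Action: sense[west]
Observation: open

Action: push[west]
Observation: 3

Action: move[west]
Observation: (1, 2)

Action: sense[south]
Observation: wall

Action: sense[west]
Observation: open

Action: push[west]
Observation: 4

Action: move[west]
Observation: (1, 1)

Action: sense[south]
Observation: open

Action: push[south]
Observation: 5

Action: move[south]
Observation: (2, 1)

Action: sense[south]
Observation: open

Action: push[south]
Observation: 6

Action: move[south]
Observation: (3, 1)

Action: sense[south]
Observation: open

Action: push[south]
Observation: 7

Action: move[south]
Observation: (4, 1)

Action: sense[south]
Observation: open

Action: push[south]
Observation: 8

Action: move[south]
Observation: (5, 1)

Action: sense[west]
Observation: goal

Action: move[west]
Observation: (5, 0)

Answer: (5, 0)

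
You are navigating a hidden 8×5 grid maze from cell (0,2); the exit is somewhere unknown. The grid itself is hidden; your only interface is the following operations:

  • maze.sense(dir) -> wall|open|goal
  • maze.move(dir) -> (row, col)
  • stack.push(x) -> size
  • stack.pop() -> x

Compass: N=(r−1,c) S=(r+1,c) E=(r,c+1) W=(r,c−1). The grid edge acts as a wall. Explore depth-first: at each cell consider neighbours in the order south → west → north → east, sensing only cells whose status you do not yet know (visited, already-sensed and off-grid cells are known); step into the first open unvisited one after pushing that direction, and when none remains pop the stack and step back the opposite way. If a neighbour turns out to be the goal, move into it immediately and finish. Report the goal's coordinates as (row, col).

Act: sense[dir→south]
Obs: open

Act: push[x→south]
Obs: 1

Act: move[dir→south]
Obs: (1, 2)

Act: sense[dir→south]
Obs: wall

Act: sense[dir→west]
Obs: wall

Act: sense[dir→east]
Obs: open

Act: push[x→east]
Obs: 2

Act: move[dir→east]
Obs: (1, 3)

Act: sense[dir→south]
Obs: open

Act: push[x→south]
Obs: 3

Act: move[dir→south]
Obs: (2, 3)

Act: sense[dir→south]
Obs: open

Act: push[x→south]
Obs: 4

Act: move[dir→south]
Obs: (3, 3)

Act: sense[dir→south]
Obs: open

Act: push[x→south]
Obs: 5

Act: move[dir→south]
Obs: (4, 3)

Act: sense[dir→south]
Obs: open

Act: push[x→south]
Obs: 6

Act: move[dir→south]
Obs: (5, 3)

Act: sense[dir→south]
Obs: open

Act: push[x→south]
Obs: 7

Act: move[dir→south]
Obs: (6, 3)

Act: sense[dir→south]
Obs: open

Act: push[x→south]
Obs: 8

Act: move[dir→south]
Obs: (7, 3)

Act: sense[dir→west]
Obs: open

Act: push[x→west]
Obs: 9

Act: move[dir→west]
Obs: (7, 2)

Act: sense[dir→west]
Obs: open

Act: push[x→west]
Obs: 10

Act: move[dir→west]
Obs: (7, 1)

Act: sense[dir→west]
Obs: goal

Act: move[dir→west]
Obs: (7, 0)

Answer: (7, 0)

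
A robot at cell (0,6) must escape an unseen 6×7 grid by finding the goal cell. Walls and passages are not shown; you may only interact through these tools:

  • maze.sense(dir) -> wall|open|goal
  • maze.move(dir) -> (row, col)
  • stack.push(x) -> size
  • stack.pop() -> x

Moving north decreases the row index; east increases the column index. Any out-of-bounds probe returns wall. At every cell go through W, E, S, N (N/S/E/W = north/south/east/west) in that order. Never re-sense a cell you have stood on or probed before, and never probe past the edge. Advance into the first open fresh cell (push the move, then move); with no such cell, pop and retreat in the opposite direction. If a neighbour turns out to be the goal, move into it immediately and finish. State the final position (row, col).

==> maze.sense(dir=west)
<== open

==> stack.push(x=west)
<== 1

==> maze.move(dir=west)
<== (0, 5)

==> maze.sense(dir=west)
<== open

==> stack.push(x=west)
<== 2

==> maze.move(dir=west)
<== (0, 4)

==> maze.sense(dir=west)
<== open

==> stack.push(x=west)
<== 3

==> maze.move(dir=west)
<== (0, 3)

==> maze.sense(dir=west)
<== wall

==> maze.sense(dir=south)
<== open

==> stack.push(x=south)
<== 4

==> maze.move(dir=south)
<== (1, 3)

==> maze.sense(dir=west)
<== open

==> stack.push(x=west)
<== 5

==> maze.move(dir=west)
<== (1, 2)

==> maze.sense(dir=west)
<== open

==> stack.push(x=west)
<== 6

==> maze.move(dir=west)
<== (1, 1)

==> maze.sense(dir=west)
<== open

==> stack.push(x=west)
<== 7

==> maze.move(dir=west)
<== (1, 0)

==> maze.sense(dir=south)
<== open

==> stack.push(x=south)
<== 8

==> maze.move(dir=south)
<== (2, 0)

==> maze.sense(dir=east)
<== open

==> stack.push(x=east)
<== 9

==> maze.move(dir=east)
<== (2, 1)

==> maze.sense(dir=east)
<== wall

==> maze.sense(dir=south)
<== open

==> stack.push(x=south)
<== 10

==> maze.move(dir=south)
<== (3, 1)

==> maze.sense(dir=west)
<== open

==> stack.push(x=west)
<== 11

==> maze.move(dir=west)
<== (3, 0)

==> maze.sense(dir=south)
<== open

==> stack.push(x=south)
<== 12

==> maze.move(dir=south)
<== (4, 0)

==> maze.sense(dir=east)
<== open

==> stack.push(x=east)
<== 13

==> maze.move(dir=east)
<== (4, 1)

==> maze.sense(dir=east)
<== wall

==> maze.sense(dir=south)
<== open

==> stack.push(x=south)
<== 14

==> maze.move(dir=south)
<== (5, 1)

==> maze.sense(dir=west)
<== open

==> stack.push(x=west)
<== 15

==> maze.move(dir=west)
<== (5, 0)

==> stack.pop()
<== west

==> maze.move(dir=east)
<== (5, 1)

==> maze.sense(dir=east)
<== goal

==> maze.move(dir=east)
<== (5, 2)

Answer: (5, 2)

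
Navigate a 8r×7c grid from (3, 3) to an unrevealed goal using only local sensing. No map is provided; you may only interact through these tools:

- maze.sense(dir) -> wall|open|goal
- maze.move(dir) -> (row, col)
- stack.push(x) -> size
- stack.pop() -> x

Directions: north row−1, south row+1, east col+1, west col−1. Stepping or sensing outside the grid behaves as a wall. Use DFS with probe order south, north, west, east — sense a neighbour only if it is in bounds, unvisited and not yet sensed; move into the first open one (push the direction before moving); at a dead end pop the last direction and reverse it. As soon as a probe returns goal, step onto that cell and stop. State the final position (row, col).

CALL maze.sense[dir: south]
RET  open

CALL stack.push[x: south]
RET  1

CALL maze.move[dir: south]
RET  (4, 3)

CALL maze.sense[dir: south]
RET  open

CALL stack.push[x: south]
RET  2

CALL maze.move[dir: south]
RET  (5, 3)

CALL maze.sense[dir: south]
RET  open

CALL stack.push[x: south]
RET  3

CALL maze.move[dir: south]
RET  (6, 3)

CALL maze.sense[dir: south]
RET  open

CALL stack.push[x: south]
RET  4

CALL maze.move[dir: south]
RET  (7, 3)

CALL maze.sense[dir: west]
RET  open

CALL stack.push[x: west]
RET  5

CALL maze.move[dir: west]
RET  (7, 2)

CALL maze.sense[dir: north]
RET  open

CALL stack.push[x: north]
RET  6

CALL maze.move[dir: north]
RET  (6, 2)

CALL maze.sense[dir: north]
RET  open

CALL stack.push[x: north]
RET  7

CALL maze.move[dir: north]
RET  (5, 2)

CALL maze.sense[dir: north]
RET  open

CALL stack.push[x: north]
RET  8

CALL maze.move[dir: north]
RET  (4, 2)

CALL maze.sense[dir: north]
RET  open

CALL stack.push[x: north]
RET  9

CALL maze.move[dir: north]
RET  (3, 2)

CALL maze.sense[dir: north]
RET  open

CALL stack.push[x: north]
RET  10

CALL maze.move[dir: north]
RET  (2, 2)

CALL maze.sense[dir: north]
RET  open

CALL stack.push[x: north]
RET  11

CALL maze.move[dir: north]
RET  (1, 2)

CALL maze.sense[dir: north]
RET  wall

CALL maze.sense[dir: west]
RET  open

CALL stack.push[x: west]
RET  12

CALL maze.move[dir: west]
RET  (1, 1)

CALL maze.sense[dir: south]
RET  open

CALL stack.push[x: south]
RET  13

CALL maze.move[dir: south]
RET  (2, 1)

CALL maze.sense[dir: south]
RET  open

CALL stack.push[x: south]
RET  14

CALL maze.move[dir: south]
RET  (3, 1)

CALL maze.sense[dir: south]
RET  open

CALL stack.push[x: south]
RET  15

CALL maze.move[dir: south]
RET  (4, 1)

CALL maze.sense[dir: south]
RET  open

CALL stack.push[x: south]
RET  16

CALL maze.move[dir: south]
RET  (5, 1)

CALL maze.sense[dir: south]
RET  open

CALL stack.push[x: south]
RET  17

CALL maze.move[dir: south]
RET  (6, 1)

CALL maze.sense[dir: south]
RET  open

CALL stack.push[x: south]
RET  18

CALL maze.move[dir: south]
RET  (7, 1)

CALL maze.sense[dir: west]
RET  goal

CALL maze.move[dir: west]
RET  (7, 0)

Answer: (7, 0)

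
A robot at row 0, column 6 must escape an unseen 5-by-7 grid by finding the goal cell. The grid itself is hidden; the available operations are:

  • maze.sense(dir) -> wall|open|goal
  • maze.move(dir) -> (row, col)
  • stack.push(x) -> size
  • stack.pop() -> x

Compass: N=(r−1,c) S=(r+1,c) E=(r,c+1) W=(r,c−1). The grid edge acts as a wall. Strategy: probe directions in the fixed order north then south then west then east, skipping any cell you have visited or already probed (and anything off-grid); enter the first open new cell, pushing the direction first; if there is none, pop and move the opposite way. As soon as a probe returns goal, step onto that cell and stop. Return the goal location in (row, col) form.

Step: maze.sense[dir→south]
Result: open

Step: stack.push[x→south]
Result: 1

Step: maze.move[dir→south]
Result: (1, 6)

Step: maze.sense[dir→south]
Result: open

Step: stack.push[x→south]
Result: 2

Step: maze.move[dir→south]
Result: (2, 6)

Step: maze.sense[dir→south]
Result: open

Step: stack.push[x→south]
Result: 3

Step: maze.move[dir→south]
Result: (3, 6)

Step: maze.sense[dir→south]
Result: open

Step: stack.push[x→south]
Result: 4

Step: maze.move[dir→south]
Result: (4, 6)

Step: maze.sense[dir→west]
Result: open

Step: stack.push[x→west]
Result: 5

Step: maze.move[dir→west]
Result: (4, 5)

Step: maze.sense[dir→north]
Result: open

Step: stack.push[x→north]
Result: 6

Step: maze.move[dir→north]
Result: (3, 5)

Step: maze.sense[dir→north]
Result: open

Step: stack.push[x→north]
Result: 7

Step: maze.move[dir→north]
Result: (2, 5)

Step: maze.sense[dir→north]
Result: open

Step: stack.push[x→north]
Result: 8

Step: maze.move[dir→north]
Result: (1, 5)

Step: maze.sense[dir→north]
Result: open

Step: stack.push[x→north]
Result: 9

Step: maze.move[dir→north]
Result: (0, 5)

Step: maze.sense[dir→west]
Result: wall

Step: stack.pop[]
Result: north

Step: maze.move[dir→south]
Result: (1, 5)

Step: maze.sense[dir→west]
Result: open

Step: stack.push[x→west]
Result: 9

Step: maze.move[dir→west]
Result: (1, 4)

Step: maze.sense[dir→south]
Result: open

Step: stack.push[x→south]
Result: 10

Step: maze.move[dir→south]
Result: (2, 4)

Step: maze.sense[dir→south]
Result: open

Step: stack.push[x→south]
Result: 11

Step: maze.move[dir→south]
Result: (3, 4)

Step: maze.sense[dir→south]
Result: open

Step: stack.push[x→south]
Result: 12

Step: maze.move[dir→south]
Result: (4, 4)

Step: maze.sense[dir→west]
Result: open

Step: stack.push[x→west]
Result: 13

Step: maze.move[dir→west]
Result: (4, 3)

Step: maze.sense[dir→north]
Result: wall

Step: maze.sense[dir→west]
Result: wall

Step: stack.pop[]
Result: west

Step: maze.move[dir→east]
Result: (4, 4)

Step: stack.pop[]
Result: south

Step: maze.move[dir→north]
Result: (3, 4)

Step: stack.pop[]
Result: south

Step: maze.move[dir→north]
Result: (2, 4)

Step: maze.sense[dir→west]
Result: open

Step: stack.push[x→west]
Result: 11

Step: maze.move[dir→west]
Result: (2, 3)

Step: maze.sense[dir→north]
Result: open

Step: stack.push[x→north]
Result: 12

Step: maze.move[dir→north]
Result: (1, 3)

Step: maze.sense[dir→north]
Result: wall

Step: maze.sense[dir→west]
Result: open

Step: stack.push[x→west]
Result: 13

Step: maze.move[dir→west]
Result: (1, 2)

Step: maze.sense[dir→north]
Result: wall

Step: maze.sense[dir→south]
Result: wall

Step: maze.sense[dir→west]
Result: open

Step: stack.push[x→west]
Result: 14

Step: maze.move[dir→west]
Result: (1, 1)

Step: maze.sense[dir→north]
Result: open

Step: stack.push[x→north]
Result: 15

Step: maze.move[dir→north]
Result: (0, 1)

Step: maze.sense[dir→west]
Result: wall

Step: stack.pop[]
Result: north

Step: maze.move[dir→south]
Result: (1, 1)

Step: maze.sense[dir→south]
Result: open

Step: stack.push[x→south]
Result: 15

Step: maze.move[dir→south]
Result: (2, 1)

Step: maze.sense[dir→south]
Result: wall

Step: maze.sense[dir→west]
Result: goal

Step: maze.move[dir→west]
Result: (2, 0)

Answer: (2, 0)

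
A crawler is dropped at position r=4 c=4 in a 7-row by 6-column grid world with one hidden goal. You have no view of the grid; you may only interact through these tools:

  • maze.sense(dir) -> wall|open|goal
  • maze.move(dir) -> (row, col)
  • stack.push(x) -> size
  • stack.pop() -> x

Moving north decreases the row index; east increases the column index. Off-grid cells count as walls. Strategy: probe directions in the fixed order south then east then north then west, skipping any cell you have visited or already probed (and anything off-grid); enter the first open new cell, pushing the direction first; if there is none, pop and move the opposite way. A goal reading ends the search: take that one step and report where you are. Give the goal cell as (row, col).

==> maze.sense(dir='south')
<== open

==> stack.push(x='south')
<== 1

==> maze.move(dir='south')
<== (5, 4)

==> maze.sense(dir='south')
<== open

==> stack.push(x='south')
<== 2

==> maze.move(dir='south')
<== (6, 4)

==> maze.sense(dir='east')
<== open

==> stack.push(x='east')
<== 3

==> maze.move(dir='east')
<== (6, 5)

==> maze.sense(dir='north')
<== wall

==> stack.pop()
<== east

==> maze.move(dir='west')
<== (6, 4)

==> maze.sense(dir='west')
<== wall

==> stack.pop()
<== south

==> maze.move(dir='north')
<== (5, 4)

==> maze.sense(dir='west')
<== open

==> stack.push(x='west')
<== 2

==> maze.move(dir='west')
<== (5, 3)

==> maze.sense(dir='north')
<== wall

==> maze.sense(dir='west')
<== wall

==> stack.pop()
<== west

==> maze.move(dir='east')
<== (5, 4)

==> stack.pop()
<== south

==> maze.move(dir='north')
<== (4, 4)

==> maze.sense(dir='east')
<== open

==> stack.push(x='east')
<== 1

==> maze.move(dir='east')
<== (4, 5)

==> maze.sense(dir='north')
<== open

==> stack.push(x='north')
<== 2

==> maze.move(dir='north')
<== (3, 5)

==> maze.sense(dir='north')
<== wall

==> maze.sense(dir='west')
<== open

==> stack.push(x='west')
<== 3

==> maze.move(dir='west')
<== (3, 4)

==> maze.sense(dir='north')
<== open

==> stack.push(x='north')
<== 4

==> maze.move(dir='north')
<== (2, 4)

==> maze.sense(dir='north')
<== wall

==> maze.sense(dir='west')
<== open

==> stack.push(x='west')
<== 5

==> maze.move(dir='west')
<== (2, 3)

==> maze.sense(dir='south')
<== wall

==> maze.sense(dir='north')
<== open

==> stack.push(x='north')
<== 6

==> maze.move(dir='north')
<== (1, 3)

==> maze.sense(dir='north')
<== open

==> stack.push(x='north')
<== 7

==> maze.move(dir='north')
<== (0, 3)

==> maze.sense(dir='east')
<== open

==> stack.push(x='east')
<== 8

==> maze.move(dir='east')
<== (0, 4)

==> maze.sense(dir='east')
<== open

==> stack.push(x='east')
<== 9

==> maze.move(dir='east')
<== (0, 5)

==> maze.sense(dir='south')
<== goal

==> maze.move(dir='south')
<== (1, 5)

Answer: (1, 5)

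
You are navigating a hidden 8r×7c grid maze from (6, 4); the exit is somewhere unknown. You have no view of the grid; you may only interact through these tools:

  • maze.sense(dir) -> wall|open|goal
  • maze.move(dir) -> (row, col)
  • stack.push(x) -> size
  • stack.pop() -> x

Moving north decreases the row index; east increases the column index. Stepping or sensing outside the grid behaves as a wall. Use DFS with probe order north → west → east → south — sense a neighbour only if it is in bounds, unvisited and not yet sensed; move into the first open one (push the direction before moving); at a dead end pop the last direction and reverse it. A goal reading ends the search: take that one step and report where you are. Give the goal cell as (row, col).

% 1. maze.sense(north) == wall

% 2. maze.sense(west) == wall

% 3. maze.sense(east) == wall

% 4. maze.sense(south) == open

% 5. stack.push(south) == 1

% 6. maze.move(south) == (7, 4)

% 7. maze.sense(west) == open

% 8. stack.push(west) == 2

% 9. maze.move(west) == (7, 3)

% 10. maze.sense(west) == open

% 11. stack.push(west) == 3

% 12. maze.move(west) == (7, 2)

% 13. maze.sense(north) == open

% 14. stack.push(north) == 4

% 15. maze.move(north) == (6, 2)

% 16. maze.sense(north) == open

% 17. stack.push(north) == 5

% 18. maze.move(north) == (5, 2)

% 19. maze.sense(north) == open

% 20. stack.push(north) == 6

% 21. maze.move(north) == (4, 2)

% 22. maze.sense(north) == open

% 23. stack.push(north) == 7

% 24. maze.move(north) == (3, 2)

% 25. maze.sense(north) == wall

% 26. maze.sense(west) == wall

% 27. maze.sense(east) == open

% 28. stack.push(east) == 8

% 29. maze.move(east) == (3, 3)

% 30. maze.sense(north) == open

% 31. stack.push(north) == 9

% 32. maze.move(north) == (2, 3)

% 33. maze.sense(north) == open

% 34. stack.push(north) == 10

% 35. maze.move(north) == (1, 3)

% 36. maze.sense(north) == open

% 37. stack.push(north) == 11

% 38. maze.move(north) == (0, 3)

% 39. maze.sense(west) == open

% 40. stack.push(west) == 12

% 41. maze.move(west) == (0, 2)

% 42. maze.sense(west) == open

% 43. stack.push(west) == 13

% 44. maze.move(west) == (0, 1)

% 45. maze.sense(west) == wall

% 46. maze.sense(south) == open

% 47. stack.push(south) == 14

% 48. maze.move(south) == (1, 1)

% 49. maze.sense(west) == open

% 50. stack.push(west) == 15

% 51. maze.move(west) == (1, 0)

% 52. maze.sense(south) == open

% 53. stack.push(south) == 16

% 54. maze.move(south) == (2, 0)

% 55. maze.sense(east) == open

% 56. stack.push(east) == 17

% 57. maze.move(east) == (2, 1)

% 58. stack.pop() == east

% 59. maze.move(west) == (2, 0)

% 60. maze.sense(south) == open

% 61. stack.push(south) == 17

% 62. maze.move(south) == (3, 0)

% 63. maze.sense(south) == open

% 64. stack.push(south) == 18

% 65. maze.move(south) == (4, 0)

% 66. maze.sense(east) == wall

% 67. maze.sense(south) == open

% 68. stack.push(south) == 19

% 69. maze.move(south) == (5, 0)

% 70. maze.sense(east) == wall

% 71. maze.sense(south) == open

% 72. stack.push(south) == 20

% 73. maze.move(south) == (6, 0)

% 74. maze.sense(east) == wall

% 75. maze.sense(south) == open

% 76. stack.push(south) == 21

% 77. maze.move(south) == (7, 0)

% 78. maze.sense(east) == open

% 79. stack.push(east) == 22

% 80. maze.move(east) == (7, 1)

% 81. stack.pop() == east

% 82. maze.move(west) == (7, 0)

% 83. stack.pop() == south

% 84. maze.move(north) == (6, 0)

% 85. stack.pop() == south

% 86. maze.move(north) == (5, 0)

% 87. stack.pop() == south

% 88. maze.move(north) == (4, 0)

% 89. stack.pop() == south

% 90. maze.move(north) == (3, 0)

% 91. stack.pop() == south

% 92. maze.move(north) == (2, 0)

% 93. stack.pop() == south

% 94. maze.move(north) == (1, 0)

% 95. stack.pop() == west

% 96. maze.move(east) == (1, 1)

% 97. maze.sense(east) == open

% 98. stack.push(east) == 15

% 99. maze.move(east) == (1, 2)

% 100. stack.pop() == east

% 101. maze.move(west) == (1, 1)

% 102. stack.pop() == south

% 103. maze.move(north) == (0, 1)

% 104. stack.pop() == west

% 105. maze.move(east) == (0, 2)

% 106. stack.pop() == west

% 107. maze.move(east) == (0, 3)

% 108. maze.sense(east) == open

% 109. stack.push(east) == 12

% 110. maze.move(east) == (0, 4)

% 111. maze.sense(east) == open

% 112. stack.push(east) == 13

% 113. maze.move(east) == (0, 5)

% 114. maze.sense(east) == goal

% 115. maze.move(east) == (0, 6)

Answer: (0, 6)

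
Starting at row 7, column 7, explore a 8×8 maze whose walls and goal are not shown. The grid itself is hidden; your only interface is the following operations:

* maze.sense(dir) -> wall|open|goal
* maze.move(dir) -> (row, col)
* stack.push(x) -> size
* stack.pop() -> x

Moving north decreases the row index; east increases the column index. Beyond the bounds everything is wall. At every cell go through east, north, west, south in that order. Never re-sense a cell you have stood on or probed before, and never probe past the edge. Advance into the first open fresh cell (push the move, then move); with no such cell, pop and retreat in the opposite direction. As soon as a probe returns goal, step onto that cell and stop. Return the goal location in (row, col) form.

I run sense passing dir→north, and observe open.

Next I call push passing x→north, — result: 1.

I try move passing dir→north, → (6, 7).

Using sense passing dir→north, and get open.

I try push passing x→north, — result: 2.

Using move passing dir→north, yielding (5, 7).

Invoking sense passing dir→north, : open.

I call push passing x→north, giving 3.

Calling move passing dir→north, and see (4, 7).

Then sense passing dir→north, → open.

Now I run push passing x→north, yielding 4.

I try move passing dir→north, yielding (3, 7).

I call sense passing dir→north, and see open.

I invoke push passing x→north, : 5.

I run move passing dir→north, — result: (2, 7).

I run sense passing dir→north, and observe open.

I use push passing x→north, → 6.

I invoke move passing dir→north, and observe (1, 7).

Using sense passing dir→north, yielding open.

I invoke push passing x→north, and observe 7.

Calling move passing dir→north, — result: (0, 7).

I run sense passing dir→west, and get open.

Using push passing x→west, giving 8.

Calling move passing dir→west, yielding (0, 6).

Invoking sense passing dir→west, yielding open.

Using push passing x→west, → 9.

I invoke move passing dir→west, : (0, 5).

I call sense passing dir→west, → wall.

Calling sense passing dir→south, which returns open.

I invoke push passing x→south, → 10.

I call move passing dir→south, — result: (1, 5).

I invoke sense passing dir→east, and observe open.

Using push passing x→east, and get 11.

I invoke move passing dir→east, and get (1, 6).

Using sense passing dir→south, — result: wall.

Invoking pop(), → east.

I use move passing dir→west, → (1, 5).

Now I run sense passing dir→west, : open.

I invoke push passing x→west, yielding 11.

Next I call move passing dir→west, and see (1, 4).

Invoking sense passing dir→west, → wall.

I use sense passing dir→south, and get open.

Invoking push passing x→south, which returns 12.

Now I run move passing dir→south, and get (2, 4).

I call sense passing dir→east, and observe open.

Calling push passing x→east, yielding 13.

I try move passing dir→east, → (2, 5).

I invoke sense passing dir→south, and see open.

I use push passing x→south, which returns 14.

I run move passing dir→south, → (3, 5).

Calling sense passing dir→east, giving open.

Now I run push passing x→east, → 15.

Next I call move passing dir→east, — result: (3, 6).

I call sense passing dir→south, yielding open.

I invoke push passing x→south, : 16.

Now I run move passing dir→south, giving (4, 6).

Now I run sense passing dir→west, and see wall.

I use sense passing dir→south, and get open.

Next I call push passing x→south, : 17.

Invoking move passing dir→south, → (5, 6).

I try sense passing dir→west, giving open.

Then push passing x→west, and get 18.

Then move passing dir→west, and observe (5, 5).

I use sense passing dir→west, yielding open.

Using push passing x→west, → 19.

I try move passing dir→west, → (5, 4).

Next I call sense passing dir→north, and observe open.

I invoke push passing x→north, giving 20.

Next I call move passing dir→north, yielding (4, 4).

Now I run sense passing dir→north, which returns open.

Next I call push passing x→north, giving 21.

I call move passing dir→north, which returns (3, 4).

Using sense passing dir→west, yielding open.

Now I run push passing x→west, — result: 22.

Then move passing dir→west, and observe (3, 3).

Then sense passing dir→north, and see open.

I invoke push passing x→north, yielding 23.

Next I call move passing dir→north, giving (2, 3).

I invoke sense passing dir→west, : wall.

I invoke pop(), and get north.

Invoking move passing dir→south, — result: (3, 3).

I invoke sense passing dir→west, → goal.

Calling move passing dir→west, and get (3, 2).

Answer: (3, 2)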